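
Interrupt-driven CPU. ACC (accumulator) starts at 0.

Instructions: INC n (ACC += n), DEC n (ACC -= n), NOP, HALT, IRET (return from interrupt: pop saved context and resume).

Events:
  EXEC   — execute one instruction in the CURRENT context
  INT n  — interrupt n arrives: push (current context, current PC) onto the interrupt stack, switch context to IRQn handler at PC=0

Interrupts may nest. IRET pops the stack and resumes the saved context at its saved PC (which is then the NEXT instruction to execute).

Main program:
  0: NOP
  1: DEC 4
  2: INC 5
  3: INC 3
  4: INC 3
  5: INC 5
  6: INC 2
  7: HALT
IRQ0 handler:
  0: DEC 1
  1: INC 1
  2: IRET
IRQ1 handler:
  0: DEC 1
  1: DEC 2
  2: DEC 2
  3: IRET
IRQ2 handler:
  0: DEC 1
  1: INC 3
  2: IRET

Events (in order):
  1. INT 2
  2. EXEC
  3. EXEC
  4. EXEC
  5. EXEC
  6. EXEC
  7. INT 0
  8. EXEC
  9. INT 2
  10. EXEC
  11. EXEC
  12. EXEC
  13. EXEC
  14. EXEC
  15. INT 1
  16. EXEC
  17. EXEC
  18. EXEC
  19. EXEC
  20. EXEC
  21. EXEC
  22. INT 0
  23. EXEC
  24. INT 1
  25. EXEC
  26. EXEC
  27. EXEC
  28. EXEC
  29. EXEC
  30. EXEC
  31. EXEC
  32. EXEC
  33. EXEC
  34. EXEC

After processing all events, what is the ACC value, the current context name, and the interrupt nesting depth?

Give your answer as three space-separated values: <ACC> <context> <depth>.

Event 1 (INT 2): INT 2 arrives: push (MAIN, PC=0), enter IRQ2 at PC=0 (depth now 1)
Event 2 (EXEC): [IRQ2] PC=0: DEC 1 -> ACC=-1
Event 3 (EXEC): [IRQ2] PC=1: INC 3 -> ACC=2
Event 4 (EXEC): [IRQ2] PC=2: IRET -> resume MAIN at PC=0 (depth now 0)
Event 5 (EXEC): [MAIN] PC=0: NOP
Event 6 (EXEC): [MAIN] PC=1: DEC 4 -> ACC=-2
Event 7 (INT 0): INT 0 arrives: push (MAIN, PC=2), enter IRQ0 at PC=0 (depth now 1)
Event 8 (EXEC): [IRQ0] PC=0: DEC 1 -> ACC=-3
Event 9 (INT 2): INT 2 arrives: push (IRQ0, PC=1), enter IRQ2 at PC=0 (depth now 2)
Event 10 (EXEC): [IRQ2] PC=0: DEC 1 -> ACC=-4
Event 11 (EXEC): [IRQ2] PC=1: INC 3 -> ACC=-1
Event 12 (EXEC): [IRQ2] PC=2: IRET -> resume IRQ0 at PC=1 (depth now 1)
Event 13 (EXEC): [IRQ0] PC=1: INC 1 -> ACC=0
Event 14 (EXEC): [IRQ0] PC=2: IRET -> resume MAIN at PC=2 (depth now 0)
Event 15 (INT 1): INT 1 arrives: push (MAIN, PC=2), enter IRQ1 at PC=0 (depth now 1)
Event 16 (EXEC): [IRQ1] PC=0: DEC 1 -> ACC=-1
Event 17 (EXEC): [IRQ1] PC=1: DEC 2 -> ACC=-3
Event 18 (EXEC): [IRQ1] PC=2: DEC 2 -> ACC=-5
Event 19 (EXEC): [IRQ1] PC=3: IRET -> resume MAIN at PC=2 (depth now 0)
Event 20 (EXEC): [MAIN] PC=2: INC 5 -> ACC=0
Event 21 (EXEC): [MAIN] PC=3: INC 3 -> ACC=3
Event 22 (INT 0): INT 0 arrives: push (MAIN, PC=4), enter IRQ0 at PC=0 (depth now 1)
Event 23 (EXEC): [IRQ0] PC=0: DEC 1 -> ACC=2
Event 24 (INT 1): INT 1 arrives: push (IRQ0, PC=1), enter IRQ1 at PC=0 (depth now 2)
Event 25 (EXEC): [IRQ1] PC=0: DEC 1 -> ACC=1
Event 26 (EXEC): [IRQ1] PC=1: DEC 2 -> ACC=-1
Event 27 (EXEC): [IRQ1] PC=2: DEC 2 -> ACC=-3
Event 28 (EXEC): [IRQ1] PC=3: IRET -> resume IRQ0 at PC=1 (depth now 1)
Event 29 (EXEC): [IRQ0] PC=1: INC 1 -> ACC=-2
Event 30 (EXEC): [IRQ0] PC=2: IRET -> resume MAIN at PC=4 (depth now 0)
Event 31 (EXEC): [MAIN] PC=4: INC 3 -> ACC=1
Event 32 (EXEC): [MAIN] PC=5: INC 5 -> ACC=6
Event 33 (EXEC): [MAIN] PC=6: INC 2 -> ACC=8
Event 34 (EXEC): [MAIN] PC=7: HALT

Answer: 8 MAIN 0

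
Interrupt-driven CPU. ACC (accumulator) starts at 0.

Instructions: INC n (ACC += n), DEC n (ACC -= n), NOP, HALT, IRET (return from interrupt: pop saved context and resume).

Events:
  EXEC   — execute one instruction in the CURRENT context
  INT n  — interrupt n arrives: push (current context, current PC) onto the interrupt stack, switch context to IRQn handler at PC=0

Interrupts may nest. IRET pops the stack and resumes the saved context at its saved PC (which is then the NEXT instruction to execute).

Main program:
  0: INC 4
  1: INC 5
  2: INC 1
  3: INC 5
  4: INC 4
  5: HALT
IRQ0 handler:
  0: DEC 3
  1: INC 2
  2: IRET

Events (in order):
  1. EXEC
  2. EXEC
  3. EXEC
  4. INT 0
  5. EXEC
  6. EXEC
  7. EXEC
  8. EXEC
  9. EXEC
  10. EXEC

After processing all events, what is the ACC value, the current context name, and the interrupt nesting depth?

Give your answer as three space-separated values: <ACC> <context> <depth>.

Answer: 18 MAIN 0

Derivation:
Event 1 (EXEC): [MAIN] PC=0: INC 4 -> ACC=4
Event 2 (EXEC): [MAIN] PC=1: INC 5 -> ACC=9
Event 3 (EXEC): [MAIN] PC=2: INC 1 -> ACC=10
Event 4 (INT 0): INT 0 arrives: push (MAIN, PC=3), enter IRQ0 at PC=0 (depth now 1)
Event 5 (EXEC): [IRQ0] PC=0: DEC 3 -> ACC=7
Event 6 (EXEC): [IRQ0] PC=1: INC 2 -> ACC=9
Event 7 (EXEC): [IRQ0] PC=2: IRET -> resume MAIN at PC=3 (depth now 0)
Event 8 (EXEC): [MAIN] PC=3: INC 5 -> ACC=14
Event 9 (EXEC): [MAIN] PC=4: INC 4 -> ACC=18
Event 10 (EXEC): [MAIN] PC=5: HALT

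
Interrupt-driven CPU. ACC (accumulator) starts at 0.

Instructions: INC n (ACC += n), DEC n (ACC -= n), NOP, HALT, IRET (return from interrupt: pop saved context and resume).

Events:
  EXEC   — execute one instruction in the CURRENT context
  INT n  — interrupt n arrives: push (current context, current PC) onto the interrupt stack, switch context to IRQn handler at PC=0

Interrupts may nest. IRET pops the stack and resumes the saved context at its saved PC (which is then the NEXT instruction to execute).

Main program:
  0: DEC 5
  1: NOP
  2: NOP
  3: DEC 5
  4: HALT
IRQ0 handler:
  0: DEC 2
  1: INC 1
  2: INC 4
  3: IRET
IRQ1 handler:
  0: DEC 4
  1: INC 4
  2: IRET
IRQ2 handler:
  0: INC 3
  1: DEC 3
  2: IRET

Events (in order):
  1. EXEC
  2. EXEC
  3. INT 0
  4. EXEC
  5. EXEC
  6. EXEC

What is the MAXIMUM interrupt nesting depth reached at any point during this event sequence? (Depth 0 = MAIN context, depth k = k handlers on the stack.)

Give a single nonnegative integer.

Event 1 (EXEC): [MAIN] PC=0: DEC 5 -> ACC=-5 [depth=0]
Event 2 (EXEC): [MAIN] PC=1: NOP [depth=0]
Event 3 (INT 0): INT 0 arrives: push (MAIN, PC=2), enter IRQ0 at PC=0 (depth now 1) [depth=1]
Event 4 (EXEC): [IRQ0] PC=0: DEC 2 -> ACC=-7 [depth=1]
Event 5 (EXEC): [IRQ0] PC=1: INC 1 -> ACC=-6 [depth=1]
Event 6 (EXEC): [IRQ0] PC=2: INC 4 -> ACC=-2 [depth=1]
Max depth observed: 1

Answer: 1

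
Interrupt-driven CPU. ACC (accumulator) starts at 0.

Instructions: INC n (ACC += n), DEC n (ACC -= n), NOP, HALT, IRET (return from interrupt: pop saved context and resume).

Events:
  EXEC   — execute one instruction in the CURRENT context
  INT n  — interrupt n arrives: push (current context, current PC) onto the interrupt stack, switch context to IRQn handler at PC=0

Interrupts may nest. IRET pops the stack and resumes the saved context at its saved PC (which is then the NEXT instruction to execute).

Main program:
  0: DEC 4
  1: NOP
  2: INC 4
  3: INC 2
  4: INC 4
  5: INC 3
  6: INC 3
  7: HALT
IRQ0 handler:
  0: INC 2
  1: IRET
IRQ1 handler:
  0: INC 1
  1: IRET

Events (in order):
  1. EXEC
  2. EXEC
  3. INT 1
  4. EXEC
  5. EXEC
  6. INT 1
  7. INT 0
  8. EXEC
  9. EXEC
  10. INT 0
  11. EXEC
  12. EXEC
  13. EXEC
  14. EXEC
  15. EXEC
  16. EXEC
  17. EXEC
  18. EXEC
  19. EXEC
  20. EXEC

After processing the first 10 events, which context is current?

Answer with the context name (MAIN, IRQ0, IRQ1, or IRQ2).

Event 1 (EXEC): [MAIN] PC=0: DEC 4 -> ACC=-4
Event 2 (EXEC): [MAIN] PC=1: NOP
Event 3 (INT 1): INT 1 arrives: push (MAIN, PC=2), enter IRQ1 at PC=0 (depth now 1)
Event 4 (EXEC): [IRQ1] PC=0: INC 1 -> ACC=-3
Event 5 (EXEC): [IRQ1] PC=1: IRET -> resume MAIN at PC=2 (depth now 0)
Event 6 (INT 1): INT 1 arrives: push (MAIN, PC=2), enter IRQ1 at PC=0 (depth now 1)
Event 7 (INT 0): INT 0 arrives: push (IRQ1, PC=0), enter IRQ0 at PC=0 (depth now 2)
Event 8 (EXEC): [IRQ0] PC=0: INC 2 -> ACC=-1
Event 9 (EXEC): [IRQ0] PC=1: IRET -> resume IRQ1 at PC=0 (depth now 1)
Event 10 (INT 0): INT 0 arrives: push (IRQ1, PC=0), enter IRQ0 at PC=0 (depth now 2)

Answer: IRQ0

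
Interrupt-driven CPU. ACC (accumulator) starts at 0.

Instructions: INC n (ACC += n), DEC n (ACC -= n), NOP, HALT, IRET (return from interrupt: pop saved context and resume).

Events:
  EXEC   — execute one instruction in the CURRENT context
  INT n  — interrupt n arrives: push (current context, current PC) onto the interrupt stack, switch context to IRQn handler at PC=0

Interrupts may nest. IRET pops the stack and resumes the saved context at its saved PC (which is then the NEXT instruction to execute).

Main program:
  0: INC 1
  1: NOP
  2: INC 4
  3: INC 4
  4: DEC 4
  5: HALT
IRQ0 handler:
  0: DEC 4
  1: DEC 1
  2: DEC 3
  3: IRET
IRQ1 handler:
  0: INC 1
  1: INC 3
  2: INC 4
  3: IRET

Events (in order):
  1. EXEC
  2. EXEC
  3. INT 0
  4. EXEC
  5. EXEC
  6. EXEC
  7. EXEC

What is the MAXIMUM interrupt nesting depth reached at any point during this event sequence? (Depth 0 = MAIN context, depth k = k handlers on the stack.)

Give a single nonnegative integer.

Answer: 1

Derivation:
Event 1 (EXEC): [MAIN] PC=0: INC 1 -> ACC=1 [depth=0]
Event 2 (EXEC): [MAIN] PC=1: NOP [depth=0]
Event 3 (INT 0): INT 0 arrives: push (MAIN, PC=2), enter IRQ0 at PC=0 (depth now 1) [depth=1]
Event 4 (EXEC): [IRQ0] PC=0: DEC 4 -> ACC=-3 [depth=1]
Event 5 (EXEC): [IRQ0] PC=1: DEC 1 -> ACC=-4 [depth=1]
Event 6 (EXEC): [IRQ0] PC=2: DEC 3 -> ACC=-7 [depth=1]
Event 7 (EXEC): [IRQ0] PC=3: IRET -> resume MAIN at PC=2 (depth now 0) [depth=0]
Max depth observed: 1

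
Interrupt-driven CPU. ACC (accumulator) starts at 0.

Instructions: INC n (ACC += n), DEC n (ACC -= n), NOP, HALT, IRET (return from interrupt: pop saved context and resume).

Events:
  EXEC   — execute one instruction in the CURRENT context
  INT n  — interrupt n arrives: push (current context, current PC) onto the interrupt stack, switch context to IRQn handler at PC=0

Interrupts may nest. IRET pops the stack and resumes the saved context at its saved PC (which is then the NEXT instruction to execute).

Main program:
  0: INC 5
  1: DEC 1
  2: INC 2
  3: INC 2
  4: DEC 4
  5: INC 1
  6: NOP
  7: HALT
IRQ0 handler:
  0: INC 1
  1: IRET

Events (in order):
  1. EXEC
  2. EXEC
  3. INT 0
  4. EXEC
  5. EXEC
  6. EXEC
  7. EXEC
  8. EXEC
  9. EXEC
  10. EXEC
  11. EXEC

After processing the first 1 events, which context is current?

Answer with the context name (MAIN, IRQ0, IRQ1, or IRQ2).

Answer: MAIN

Derivation:
Event 1 (EXEC): [MAIN] PC=0: INC 5 -> ACC=5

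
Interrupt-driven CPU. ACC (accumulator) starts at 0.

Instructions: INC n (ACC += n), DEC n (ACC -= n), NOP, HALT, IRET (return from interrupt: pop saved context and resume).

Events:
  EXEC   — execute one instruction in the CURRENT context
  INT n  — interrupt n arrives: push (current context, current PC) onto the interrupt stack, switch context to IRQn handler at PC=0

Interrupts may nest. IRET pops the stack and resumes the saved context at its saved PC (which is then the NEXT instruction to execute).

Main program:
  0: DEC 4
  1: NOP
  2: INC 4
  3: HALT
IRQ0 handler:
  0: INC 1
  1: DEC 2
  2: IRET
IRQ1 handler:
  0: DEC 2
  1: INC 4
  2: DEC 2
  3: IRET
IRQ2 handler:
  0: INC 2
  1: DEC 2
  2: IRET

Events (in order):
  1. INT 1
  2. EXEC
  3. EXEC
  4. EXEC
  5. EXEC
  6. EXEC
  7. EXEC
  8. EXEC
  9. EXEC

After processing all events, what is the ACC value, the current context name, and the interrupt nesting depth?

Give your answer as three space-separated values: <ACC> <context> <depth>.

Answer: 0 MAIN 0

Derivation:
Event 1 (INT 1): INT 1 arrives: push (MAIN, PC=0), enter IRQ1 at PC=0 (depth now 1)
Event 2 (EXEC): [IRQ1] PC=0: DEC 2 -> ACC=-2
Event 3 (EXEC): [IRQ1] PC=1: INC 4 -> ACC=2
Event 4 (EXEC): [IRQ1] PC=2: DEC 2 -> ACC=0
Event 5 (EXEC): [IRQ1] PC=3: IRET -> resume MAIN at PC=0 (depth now 0)
Event 6 (EXEC): [MAIN] PC=0: DEC 4 -> ACC=-4
Event 7 (EXEC): [MAIN] PC=1: NOP
Event 8 (EXEC): [MAIN] PC=2: INC 4 -> ACC=0
Event 9 (EXEC): [MAIN] PC=3: HALT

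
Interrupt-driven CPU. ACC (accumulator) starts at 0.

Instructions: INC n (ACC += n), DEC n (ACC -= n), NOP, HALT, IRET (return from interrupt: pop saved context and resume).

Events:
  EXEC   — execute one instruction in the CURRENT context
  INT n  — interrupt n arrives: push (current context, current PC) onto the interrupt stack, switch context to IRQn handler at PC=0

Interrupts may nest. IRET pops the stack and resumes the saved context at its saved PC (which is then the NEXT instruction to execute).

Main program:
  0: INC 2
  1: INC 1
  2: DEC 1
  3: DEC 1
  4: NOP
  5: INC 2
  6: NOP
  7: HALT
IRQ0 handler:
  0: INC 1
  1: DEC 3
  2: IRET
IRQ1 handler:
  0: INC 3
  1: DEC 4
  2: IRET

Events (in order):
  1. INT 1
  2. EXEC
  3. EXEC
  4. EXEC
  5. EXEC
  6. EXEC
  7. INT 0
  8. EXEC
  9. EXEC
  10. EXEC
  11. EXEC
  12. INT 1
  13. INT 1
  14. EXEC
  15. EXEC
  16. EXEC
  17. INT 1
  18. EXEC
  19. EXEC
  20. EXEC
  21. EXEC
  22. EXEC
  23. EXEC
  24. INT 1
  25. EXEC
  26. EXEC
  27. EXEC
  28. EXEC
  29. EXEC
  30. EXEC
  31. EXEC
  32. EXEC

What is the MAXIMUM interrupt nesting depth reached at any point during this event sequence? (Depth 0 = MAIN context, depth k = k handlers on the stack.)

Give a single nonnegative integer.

Event 1 (INT 1): INT 1 arrives: push (MAIN, PC=0), enter IRQ1 at PC=0 (depth now 1) [depth=1]
Event 2 (EXEC): [IRQ1] PC=0: INC 3 -> ACC=3 [depth=1]
Event 3 (EXEC): [IRQ1] PC=1: DEC 4 -> ACC=-1 [depth=1]
Event 4 (EXEC): [IRQ1] PC=2: IRET -> resume MAIN at PC=0 (depth now 0) [depth=0]
Event 5 (EXEC): [MAIN] PC=0: INC 2 -> ACC=1 [depth=0]
Event 6 (EXEC): [MAIN] PC=1: INC 1 -> ACC=2 [depth=0]
Event 7 (INT 0): INT 0 arrives: push (MAIN, PC=2), enter IRQ0 at PC=0 (depth now 1) [depth=1]
Event 8 (EXEC): [IRQ0] PC=0: INC 1 -> ACC=3 [depth=1]
Event 9 (EXEC): [IRQ0] PC=1: DEC 3 -> ACC=0 [depth=1]
Event 10 (EXEC): [IRQ0] PC=2: IRET -> resume MAIN at PC=2 (depth now 0) [depth=0]
Event 11 (EXEC): [MAIN] PC=2: DEC 1 -> ACC=-1 [depth=0]
Event 12 (INT 1): INT 1 arrives: push (MAIN, PC=3), enter IRQ1 at PC=0 (depth now 1) [depth=1]
Event 13 (INT 1): INT 1 arrives: push (IRQ1, PC=0), enter IRQ1 at PC=0 (depth now 2) [depth=2]
Event 14 (EXEC): [IRQ1] PC=0: INC 3 -> ACC=2 [depth=2]
Event 15 (EXEC): [IRQ1] PC=1: DEC 4 -> ACC=-2 [depth=2]
Event 16 (EXEC): [IRQ1] PC=2: IRET -> resume IRQ1 at PC=0 (depth now 1) [depth=1]
Event 17 (INT 1): INT 1 arrives: push (IRQ1, PC=0), enter IRQ1 at PC=0 (depth now 2) [depth=2]
Event 18 (EXEC): [IRQ1] PC=0: INC 3 -> ACC=1 [depth=2]
Event 19 (EXEC): [IRQ1] PC=1: DEC 4 -> ACC=-3 [depth=2]
Event 20 (EXEC): [IRQ1] PC=2: IRET -> resume IRQ1 at PC=0 (depth now 1) [depth=1]
Event 21 (EXEC): [IRQ1] PC=0: INC 3 -> ACC=0 [depth=1]
Event 22 (EXEC): [IRQ1] PC=1: DEC 4 -> ACC=-4 [depth=1]
Event 23 (EXEC): [IRQ1] PC=2: IRET -> resume MAIN at PC=3 (depth now 0) [depth=0]
Event 24 (INT 1): INT 1 arrives: push (MAIN, PC=3), enter IRQ1 at PC=0 (depth now 1) [depth=1]
Event 25 (EXEC): [IRQ1] PC=0: INC 3 -> ACC=-1 [depth=1]
Event 26 (EXEC): [IRQ1] PC=1: DEC 4 -> ACC=-5 [depth=1]
Event 27 (EXEC): [IRQ1] PC=2: IRET -> resume MAIN at PC=3 (depth now 0) [depth=0]
Event 28 (EXEC): [MAIN] PC=3: DEC 1 -> ACC=-6 [depth=0]
Event 29 (EXEC): [MAIN] PC=4: NOP [depth=0]
Event 30 (EXEC): [MAIN] PC=5: INC 2 -> ACC=-4 [depth=0]
Event 31 (EXEC): [MAIN] PC=6: NOP [depth=0]
Event 32 (EXEC): [MAIN] PC=7: HALT [depth=0]
Max depth observed: 2

Answer: 2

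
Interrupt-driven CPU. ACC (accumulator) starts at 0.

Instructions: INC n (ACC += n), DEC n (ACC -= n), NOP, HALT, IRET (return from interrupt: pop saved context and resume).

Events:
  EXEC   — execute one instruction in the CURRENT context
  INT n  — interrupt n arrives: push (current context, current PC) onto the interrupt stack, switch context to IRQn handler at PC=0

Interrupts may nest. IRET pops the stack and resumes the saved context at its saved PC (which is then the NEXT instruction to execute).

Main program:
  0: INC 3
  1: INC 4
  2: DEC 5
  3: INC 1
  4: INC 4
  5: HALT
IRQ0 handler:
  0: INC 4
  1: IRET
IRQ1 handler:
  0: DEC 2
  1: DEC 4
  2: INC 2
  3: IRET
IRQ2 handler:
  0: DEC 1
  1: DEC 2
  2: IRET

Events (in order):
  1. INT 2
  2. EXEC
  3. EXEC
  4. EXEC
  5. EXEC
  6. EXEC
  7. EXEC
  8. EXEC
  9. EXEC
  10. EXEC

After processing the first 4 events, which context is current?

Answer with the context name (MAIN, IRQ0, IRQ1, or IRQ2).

Event 1 (INT 2): INT 2 arrives: push (MAIN, PC=0), enter IRQ2 at PC=0 (depth now 1)
Event 2 (EXEC): [IRQ2] PC=0: DEC 1 -> ACC=-1
Event 3 (EXEC): [IRQ2] PC=1: DEC 2 -> ACC=-3
Event 4 (EXEC): [IRQ2] PC=2: IRET -> resume MAIN at PC=0 (depth now 0)

Answer: MAIN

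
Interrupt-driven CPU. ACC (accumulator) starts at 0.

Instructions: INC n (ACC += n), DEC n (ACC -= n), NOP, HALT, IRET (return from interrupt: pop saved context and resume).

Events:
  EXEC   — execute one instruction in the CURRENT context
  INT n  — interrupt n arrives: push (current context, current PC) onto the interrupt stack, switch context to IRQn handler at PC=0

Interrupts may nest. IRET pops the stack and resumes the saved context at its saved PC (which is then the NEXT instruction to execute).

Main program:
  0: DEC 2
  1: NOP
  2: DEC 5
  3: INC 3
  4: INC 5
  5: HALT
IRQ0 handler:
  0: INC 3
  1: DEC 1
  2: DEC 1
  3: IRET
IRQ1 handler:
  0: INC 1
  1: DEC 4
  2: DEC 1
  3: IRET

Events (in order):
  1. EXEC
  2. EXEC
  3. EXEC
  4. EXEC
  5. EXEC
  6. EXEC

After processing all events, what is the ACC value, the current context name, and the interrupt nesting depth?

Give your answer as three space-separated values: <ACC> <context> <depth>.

Event 1 (EXEC): [MAIN] PC=0: DEC 2 -> ACC=-2
Event 2 (EXEC): [MAIN] PC=1: NOP
Event 3 (EXEC): [MAIN] PC=2: DEC 5 -> ACC=-7
Event 4 (EXEC): [MAIN] PC=3: INC 3 -> ACC=-4
Event 5 (EXEC): [MAIN] PC=4: INC 5 -> ACC=1
Event 6 (EXEC): [MAIN] PC=5: HALT

Answer: 1 MAIN 0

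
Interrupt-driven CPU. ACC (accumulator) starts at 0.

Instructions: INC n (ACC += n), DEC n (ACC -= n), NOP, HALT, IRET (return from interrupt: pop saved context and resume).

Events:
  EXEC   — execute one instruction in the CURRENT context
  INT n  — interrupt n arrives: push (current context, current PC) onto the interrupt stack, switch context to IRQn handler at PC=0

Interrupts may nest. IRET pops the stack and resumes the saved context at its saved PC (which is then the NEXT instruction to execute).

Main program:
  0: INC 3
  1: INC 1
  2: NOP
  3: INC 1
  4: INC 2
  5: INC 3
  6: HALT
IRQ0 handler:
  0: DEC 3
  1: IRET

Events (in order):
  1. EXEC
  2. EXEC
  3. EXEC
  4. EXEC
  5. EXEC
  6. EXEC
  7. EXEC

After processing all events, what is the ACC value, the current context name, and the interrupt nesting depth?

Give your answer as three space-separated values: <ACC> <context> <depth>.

Event 1 (EXEC): [MAIN] PC=0: INC 3 -> ACC=3
Event 2 (EXEC): [MAIN] PC=1: INC 1 -> ACC=4
Event 3 (EXEC): [MAIN] PC=2: NOP
Event 4 (EXEC): [MAIN] PC=3: INC 1 -> ACC=5
Event 5 (EXEC): [MAIN] PC=4: INC 2 -> ACC=7
Event 6 (EXEC): [MAIN] PC=5: INC 3 -> ACC=10
Event 7 (EXEC): [MAIN] PC=6: HALT

Answer: 10 MAIN 0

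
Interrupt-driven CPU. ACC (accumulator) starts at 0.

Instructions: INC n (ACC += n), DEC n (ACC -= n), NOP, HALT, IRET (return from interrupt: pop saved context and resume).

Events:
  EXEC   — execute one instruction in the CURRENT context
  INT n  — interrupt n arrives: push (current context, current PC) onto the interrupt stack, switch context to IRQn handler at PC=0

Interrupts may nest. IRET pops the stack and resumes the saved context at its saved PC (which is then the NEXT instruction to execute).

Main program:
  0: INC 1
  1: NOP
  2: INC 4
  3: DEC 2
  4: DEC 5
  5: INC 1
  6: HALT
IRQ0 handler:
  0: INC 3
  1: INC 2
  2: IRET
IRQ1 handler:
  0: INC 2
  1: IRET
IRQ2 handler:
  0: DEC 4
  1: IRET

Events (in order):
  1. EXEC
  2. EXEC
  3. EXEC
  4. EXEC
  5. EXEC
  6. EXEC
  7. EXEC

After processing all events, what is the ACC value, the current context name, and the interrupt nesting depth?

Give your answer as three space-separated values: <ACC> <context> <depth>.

Answer: -1 MAIN 0

Derivation:
Event 1 (EXEC): [MAIN] PC=0: INC 1 -> ACC=1
Event 2 (EXEC): [MAIN] PC=1: NOP
Event 3 (EXEC): [MAIN] PC=2: INC 4 -> ACC=5
Event 4 (EXEC): [MAIN] PC=3: DEC 2 -> ACC=3
Event 5 (EXEC): [MAIN] PC=4: DEC 5 -> ACC=-2
Event 6 (EXEC): [MAIN] PC=5: INC 1 -> ACC=-1
Event 7 (EXEC): [MAIN] PC=6: HALT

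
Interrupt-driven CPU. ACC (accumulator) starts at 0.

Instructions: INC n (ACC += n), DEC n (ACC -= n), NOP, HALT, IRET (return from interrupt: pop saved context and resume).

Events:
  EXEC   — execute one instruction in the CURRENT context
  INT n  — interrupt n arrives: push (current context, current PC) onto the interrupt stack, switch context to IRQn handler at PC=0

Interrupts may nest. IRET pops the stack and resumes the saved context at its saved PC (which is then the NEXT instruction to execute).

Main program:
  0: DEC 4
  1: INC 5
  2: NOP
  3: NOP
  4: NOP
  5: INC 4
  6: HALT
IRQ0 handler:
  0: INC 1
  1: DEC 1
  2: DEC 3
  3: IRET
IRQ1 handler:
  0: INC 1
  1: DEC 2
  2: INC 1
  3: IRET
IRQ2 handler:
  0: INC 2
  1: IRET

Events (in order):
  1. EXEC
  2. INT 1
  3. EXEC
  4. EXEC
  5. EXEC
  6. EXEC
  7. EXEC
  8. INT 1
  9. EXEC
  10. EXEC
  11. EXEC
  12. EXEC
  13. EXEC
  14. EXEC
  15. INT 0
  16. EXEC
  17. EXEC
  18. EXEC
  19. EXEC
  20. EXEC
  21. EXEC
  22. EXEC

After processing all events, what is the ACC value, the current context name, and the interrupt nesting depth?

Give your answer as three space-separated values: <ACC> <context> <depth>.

Answer: 2 MAIN 0

Derivation:
Event 1 (EXEC): [MAIN] PC=0: DEC 4 -> ACC=-4
Event 2 (INT 1): INT 1 arrives: push (MAIN, PC=1), enter IRQ1 at PC=0 (depth now 1)
Event 3 (EXEC): [IRQ1] PC=0: INC 1 -> ACC=-3
Event 4 (EXEC): [IRQ1] PC=1: DEC 2 -> ACC=-5
Event 5 (EXEC): [IRQ1] PC=2: INC 1 -> ACC=-4
Event 6 (EXEC): [IRQ1] PC=3: IRET -> resume MAIN at PC=1 (depth now 0)
Event 7 (EXEC): [MAIN] PC=1: INC 5 -> ACC=1
Event 8 (INT 1): INT 1 arrives: push (MAIN, PC=2), enter IRQ1 at PC=0 (depth now 1)
Event 9 (EXEC): [IRQ1] PC=0: INC 1 -> ACC=2
Event 10 (EXEC): [IRQ1] PC=1: DEC 2 -> ACC=0
Event 11 (EXEC): [IRQ1] PC=2: INC 1 -> ACC=1
Event 12 (EXEC): [IRQ1] PC=3: IRET -> resume MAIN at PC=2 (depth now 0)
Event 13 (EXEC): [MAIN] PC=2: NOP
Event 14 (EXEC): [MAIN] PC=3: NOP
Event 15 (INT 0): INT 0 arrives: push (MAIN, PC=4), enter IRQ0 at PC=0 (depth now 1)
Event 16 (EXEC): [IRQ0] PC=0: INC 1 -> ACC=2
Event 17 (EXEC): [IRQ0] PC=1: DEC 1 -> ACC=1
Event 18 (EXEC): [IRQ0] PC=2: DEC 3 -> ACC=-2
Event 19 (EXEC): [IRQ0] PC=3: IRET -> resume MAIN at PC=4 (depth now 0)
Event 20 (EXEC): [MAIN] PC=4: NOP
Event 21 (EXEC): [MAIN] PC=5: INC 4 -> ACC=2
Event 22 (EXEC): [MAIN] PC=6: HALT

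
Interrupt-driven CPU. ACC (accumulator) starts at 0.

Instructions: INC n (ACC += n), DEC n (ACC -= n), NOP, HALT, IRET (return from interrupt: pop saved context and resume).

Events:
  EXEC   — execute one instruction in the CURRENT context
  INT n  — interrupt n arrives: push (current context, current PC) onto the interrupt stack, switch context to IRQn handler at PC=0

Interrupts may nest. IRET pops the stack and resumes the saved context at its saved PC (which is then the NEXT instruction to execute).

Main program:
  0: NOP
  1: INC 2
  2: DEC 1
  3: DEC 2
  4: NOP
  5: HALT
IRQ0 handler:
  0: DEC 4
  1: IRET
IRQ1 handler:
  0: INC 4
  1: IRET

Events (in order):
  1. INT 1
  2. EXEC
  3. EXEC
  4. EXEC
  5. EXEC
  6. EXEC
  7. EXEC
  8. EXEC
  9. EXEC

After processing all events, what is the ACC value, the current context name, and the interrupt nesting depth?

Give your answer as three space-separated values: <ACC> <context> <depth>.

Event 1 (INT 1): INT 1 arrives: push (MAIN, PC=0), enter IRQ1 at PC=0 (depth now 1)
Event 2 (EXEC): [IRQ1] PC=0: INC 4 -> ACC=4
Event 3 (EXEC): [IRQ1] PC=1: IRET -> resume MAIN at PC=0 (depth now 0)
Event 4 (EXEC): [MAIN] PC=0: NOP
Event 5 (EXEC): [MAIN] PC=1: INC 2 -> ACC=6
Event 6 (EXEC): [MAIN] PC=2: DEC 1 -> ACC=5
Event 7 (EXEC): [MAIN] PC=3: DEC 2 -> ACC=3
Event 8 (EXEC): [MAIN] PC=4: NOP
Event 9 (EXEC): [MAIN] PC=5: HALT

Answer: 3 MAIN 0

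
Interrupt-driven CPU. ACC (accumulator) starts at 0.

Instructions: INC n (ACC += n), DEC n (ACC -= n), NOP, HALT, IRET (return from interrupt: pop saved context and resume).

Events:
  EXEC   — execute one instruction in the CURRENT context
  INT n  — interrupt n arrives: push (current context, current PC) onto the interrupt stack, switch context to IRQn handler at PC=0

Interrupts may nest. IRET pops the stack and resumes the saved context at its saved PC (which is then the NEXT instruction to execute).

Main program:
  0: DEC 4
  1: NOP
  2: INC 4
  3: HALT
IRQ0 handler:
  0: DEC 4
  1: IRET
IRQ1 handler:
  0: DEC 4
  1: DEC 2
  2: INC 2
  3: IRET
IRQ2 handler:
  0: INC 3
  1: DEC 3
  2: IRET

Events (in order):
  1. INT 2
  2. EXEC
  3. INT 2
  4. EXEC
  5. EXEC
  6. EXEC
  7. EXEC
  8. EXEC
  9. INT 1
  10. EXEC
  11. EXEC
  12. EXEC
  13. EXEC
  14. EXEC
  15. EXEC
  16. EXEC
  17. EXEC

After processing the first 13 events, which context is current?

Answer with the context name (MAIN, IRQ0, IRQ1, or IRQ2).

Event 1 (INT 2): INT 2 arrives: push (MAIN, PC=0), enter IRQ2 at PC=0 (depth now 1)
Event 2 (EXEC): [IRQ2] PC=0: INC 3 -> ACC=3
Event 3 (INT 2): INT 2 arrives: push (IRQ2, PC=1), enter IRQ2 at PC=0 (depth now 2)
Event 4 (EXEC): [IRQ2] PC=0: INC 3 -> ACC=6
Event 5 (EXEC): [IRQ2] PC=1: DEC 3 -> ACC=3
Event 6 (EXEC): [IRQ2] PC=2: IRET -> resume IRQ2 at PC=1 (depth now 1)
Event 7 (EXEC): [IRQ2] PC=1: DEC 3 -> ACC=0
Event 8 (EXEC): [IRQ2] PC=2: IRET -> resume MAIN at PC=0 (depth now 0)
Event 9 (INT 1): INT 1 arrives: push (MAIN, PC=0), enter IRQ1 at PC=0 (depth now 1)
Event 10 (EXEC): [IRQ1] PC=0: DEC 4 -> ACC=-4
Event 11 (EXEC): [IRQ1] PC=1: DEC 2 -> ACC=-6
Event 12 (EXEC): [IRQ1] PC=2: INC 2 -> ACC=-4
Event 13 (EXEC): [IRQ1] PC=3: IRET -> resume MAIN at PC=0 (depth now 0)

Answer: MAIN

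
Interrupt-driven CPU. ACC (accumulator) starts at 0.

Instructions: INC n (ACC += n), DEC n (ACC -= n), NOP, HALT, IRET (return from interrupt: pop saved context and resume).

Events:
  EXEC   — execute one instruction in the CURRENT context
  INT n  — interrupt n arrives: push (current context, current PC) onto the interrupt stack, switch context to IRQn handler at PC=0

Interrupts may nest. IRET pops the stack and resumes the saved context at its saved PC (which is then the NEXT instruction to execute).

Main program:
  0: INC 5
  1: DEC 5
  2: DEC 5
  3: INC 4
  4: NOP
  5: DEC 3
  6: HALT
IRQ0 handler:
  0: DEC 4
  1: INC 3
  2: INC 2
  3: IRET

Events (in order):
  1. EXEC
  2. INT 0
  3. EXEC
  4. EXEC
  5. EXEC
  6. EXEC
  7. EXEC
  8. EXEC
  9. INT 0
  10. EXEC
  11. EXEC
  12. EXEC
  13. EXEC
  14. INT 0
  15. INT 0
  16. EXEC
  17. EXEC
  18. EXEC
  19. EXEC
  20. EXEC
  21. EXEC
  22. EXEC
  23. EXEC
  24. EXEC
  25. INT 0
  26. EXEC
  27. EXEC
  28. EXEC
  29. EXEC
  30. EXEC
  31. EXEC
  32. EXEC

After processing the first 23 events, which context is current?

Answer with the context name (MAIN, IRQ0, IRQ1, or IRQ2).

Event 1 (EXEC): [MAIN] PC=0: INC 5 -> ACC=5
Event 2 (INT 0): INT 0 arrives: push (MAIN, PC=1), enter IRQ0 at PC=0 (depth now 1)
Event 3 (EXEC): [IRQ0] PC=0: DEC 4 -> ACC=1
Event 4 (EXEC): [IRQ0] PC=1: INC 3 -> ACC=4
Event 5 (EXEC): [IRQ0] PC=2: INC 2 -> ACC=6
Event 6 (EXEC): [IRQ0] PC=3: IRET -> resume MAIN at PC=1 (depth now 0)
Event 7 (EXEC): [MAIN] PC=1: DEC 5 -> ACC=1
Event 8 (EXEC): [MAIN] PC=2: DEC 5 -> ACC=-4
Event 9 (INT 0): INT 0 arrives: push (MAIN, PC=3), enter IRQ0 at PC=0 (depth now 1)
Event 10 (EXEC): [IRQ0] PC=0: DEC 4 -> ACC=-8
Event 11 (EXEC): [IRQ0] PC=1: INC 3 -> ACC=-5
Event 12 (EXEC): [IRQ0] PC=2: INC 2 -> ACC=-3
Event 13 (EXEC): [IRQ0] PC=3: IRET -> resume MAIN at PC=3 (depth now 0)
Event 14 (INT 0): INT 0 arrives: push (MAIN, PC=3), enter IRQ0 at PC=0 (depth now 1)
Event 15 (INT 0): INT 0 arrives: push (IRQ0, PC=0), enter IRQ0 at PC=0 (depth now 2)
Event 16 (EXEC): [IRQ0] PC=0: DEC 4 -> ACC=-7
Event 17 (EXEC): [IRQ0] PC=1: INC 3 -> ACC=-4
Event 18 (EXEC): [IRQ0] PC=2: INC 2 -> ACC=-2
Event 19 (EXEC): [IRQ0] PC=3: IRET -> resume IRQ0 at PC=0 (depth now 1)
Event 20 (EXEC): [IRQ0] PC=0: DEC 4 -> ACC=-6
Event 21 (EXEC): [IRQ0] PC=1: INC 3 -> ACC=-3
Event 22 (EXEC): [IRQ0] PC=2: INC 2 -> ACC=-1
Event 23 (EXEC): [IRQ0] PC=3: IRET -> resume MAIN at PC=3 (depth now 0)

Answer: MAIN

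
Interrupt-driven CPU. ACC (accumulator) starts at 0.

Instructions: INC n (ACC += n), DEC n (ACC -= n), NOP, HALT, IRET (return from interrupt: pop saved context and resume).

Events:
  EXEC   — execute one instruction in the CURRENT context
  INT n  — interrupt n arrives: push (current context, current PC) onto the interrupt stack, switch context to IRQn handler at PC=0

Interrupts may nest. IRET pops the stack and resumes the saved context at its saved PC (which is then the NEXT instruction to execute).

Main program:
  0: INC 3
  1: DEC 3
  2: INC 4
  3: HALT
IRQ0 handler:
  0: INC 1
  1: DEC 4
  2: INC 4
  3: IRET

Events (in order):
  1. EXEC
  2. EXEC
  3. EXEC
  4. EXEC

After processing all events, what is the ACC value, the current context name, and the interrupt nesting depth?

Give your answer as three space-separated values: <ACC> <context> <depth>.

Event 1 (EXEC): [MAIN] PC=0: INC 3 -> ACC=3
Event 2 (EXEC): [MAIN] PC=1: DEC 3 -> ACC=0
Event 3 (EXEC): [MAIN] PC=2: INC 4 -> ACC=4
Event 4 (EXEC): [MAIN] PC=3: HALT

Answer: 4 MAIN 0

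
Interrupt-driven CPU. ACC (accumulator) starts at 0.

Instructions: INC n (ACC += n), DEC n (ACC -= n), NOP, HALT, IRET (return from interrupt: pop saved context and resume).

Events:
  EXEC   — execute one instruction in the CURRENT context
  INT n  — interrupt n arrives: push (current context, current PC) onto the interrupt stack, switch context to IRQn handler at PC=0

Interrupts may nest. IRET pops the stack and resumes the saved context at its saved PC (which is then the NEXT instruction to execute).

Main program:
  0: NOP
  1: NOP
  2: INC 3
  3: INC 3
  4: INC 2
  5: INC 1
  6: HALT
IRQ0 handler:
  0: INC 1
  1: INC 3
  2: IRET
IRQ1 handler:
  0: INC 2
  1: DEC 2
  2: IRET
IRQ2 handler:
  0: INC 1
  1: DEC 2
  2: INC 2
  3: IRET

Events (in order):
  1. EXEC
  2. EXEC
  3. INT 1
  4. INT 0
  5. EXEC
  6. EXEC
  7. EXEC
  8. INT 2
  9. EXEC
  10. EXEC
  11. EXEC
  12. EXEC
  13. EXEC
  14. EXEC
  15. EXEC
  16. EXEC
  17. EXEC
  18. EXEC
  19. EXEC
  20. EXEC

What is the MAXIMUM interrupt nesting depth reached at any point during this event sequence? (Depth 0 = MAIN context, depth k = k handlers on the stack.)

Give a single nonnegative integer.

Event 1 (EXEC): [MAIN] PC=0: NOP [depth=0]
Event 2 (EXEC): [MAIN] PC=1: NOP [depth=0]
Event 3 (INT 1): INT 1 arrives: push (MAIN, PC=2), enter IRQ1 at PC=0 (depth now 1) [depth=1]
Event 4 (INT 0): INT 0 arrives: push (IRQ1, PC=0), enter IRQ0 at PC=0 (depth now 2) [depth=2]
Event 5 (EXEC): [IRQ0] PC=0: INC 1 -> ACC=1 [depth=2]
Event 6 (EXEC): [IRQ0] PC=1: INC 3 -> ACC=4 [depth=2]
Event 7 (EXEC): [IRQ0] PC=2: IRET -> resume IRQ1 at PC=0 (depth now 1) [depth=1]
Event 8 (INT 2): INT 2 arrives: push (IRQ1, PC=0), enter IRQ2 at PC=0 (depth now 2) [depth=2]
Event 9 (EXEC): [IRQ2] PC=0: INC 1 -> ACC=5 [depth=2]
Event 10 (EXEC): [IRQ2] PC=1: DEC 2 -> ACC=3 [depth=2]
Event 11 (EXEC): [IRQ2] PC=2: INC 2 -> ACC=5 [depth=2]
Event 12 (EXEC): [IRQ2] PC=3: IRET -> resume IRQ1 at PC=0 (depth now 1) [depth=1]
Event 13 (EXEC): [IRQ1] PC=0: INC 2 -> ACC=7 [depth=1]
Event 14 (EXEC): [IRQ1] PC=1: DEC 2 -> ACC=5 [depth=1]
Event 15 (EXEC): [IRQ1] PC=2: IRET -> resume MAIN at PC=2 (depth now 0) [depth=0]
Event 16 (EXEC): [MAIN] PC=2: INC 3 -> ACC=8 [depth=0]
Event 17 (EXEC): [MAIN] PC=3: INC 3 -> ACC=11 [depth=0]
Event 18 (EXEC): [MAIN] PC=4: INC 2 -> ACC=13 [depth=0]
Event 19 (EXEC): [MAIN] PC=5: INC 1 -> ACC=14 [depth=0]
Event 20 (EXEC): [MAIN] PC=6: HALT [depth=0]
Max depth observed: 2

Answer: 2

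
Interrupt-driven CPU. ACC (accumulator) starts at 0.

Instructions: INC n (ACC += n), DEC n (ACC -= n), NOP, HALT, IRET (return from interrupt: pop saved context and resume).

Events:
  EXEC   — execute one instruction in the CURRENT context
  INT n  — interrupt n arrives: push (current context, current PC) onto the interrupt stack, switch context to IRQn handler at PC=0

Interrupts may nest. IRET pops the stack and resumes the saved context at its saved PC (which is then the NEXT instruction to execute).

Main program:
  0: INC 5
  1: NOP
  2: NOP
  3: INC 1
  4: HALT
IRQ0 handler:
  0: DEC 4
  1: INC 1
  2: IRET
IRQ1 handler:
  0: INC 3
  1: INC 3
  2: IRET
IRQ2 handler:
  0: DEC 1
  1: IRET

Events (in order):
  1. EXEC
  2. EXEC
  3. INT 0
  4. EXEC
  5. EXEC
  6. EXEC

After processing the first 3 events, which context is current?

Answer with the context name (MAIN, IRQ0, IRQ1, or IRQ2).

Event 1 (EXEC): [MAIN] PC=0: INC 5 -> ACC=5
Event 2 (EXEC): [MAIN] PC=1: NOP
Event 3 (INT 0): INT 0 arrives: push (MAIN, PC=2), enter IRQ0 at PC=0 (depth now 1)

Answer: IRQ0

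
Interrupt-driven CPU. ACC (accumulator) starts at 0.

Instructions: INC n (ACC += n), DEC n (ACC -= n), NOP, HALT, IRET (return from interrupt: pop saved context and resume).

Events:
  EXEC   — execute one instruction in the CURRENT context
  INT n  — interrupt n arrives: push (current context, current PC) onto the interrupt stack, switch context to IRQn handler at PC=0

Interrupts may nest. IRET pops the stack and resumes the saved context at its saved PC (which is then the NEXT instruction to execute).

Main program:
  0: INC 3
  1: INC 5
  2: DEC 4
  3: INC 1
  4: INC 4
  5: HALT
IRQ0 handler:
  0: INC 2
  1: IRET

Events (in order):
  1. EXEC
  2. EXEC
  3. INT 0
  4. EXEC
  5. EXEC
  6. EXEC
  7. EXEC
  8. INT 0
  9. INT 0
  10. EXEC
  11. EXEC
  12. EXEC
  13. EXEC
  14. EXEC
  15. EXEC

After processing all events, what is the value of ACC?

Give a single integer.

Event 1 (EXEC): [MAIN] PC=0: INC 3 -> ACC=3
Event 2 (EXEC): [MAIN] PC=1: INC 5 -> ACC=8
Event 3 (INT 0): INT 0 arrives: push (MAIN, PC=2), enter IRQ0 at PC=0 (depth now 1)
Event 4 (EXEC): [IRQ0] PC=0: INC 2 -> ACC=10
Event 5 (EXEC): [IRQ0] PC=1: IRET -> resume MAIN at PC=2 (depth now 0)
Event 6 (EXEC): [MAIN] PC=2: DEC 4 -> ACC=6
Event 7 (EXEC): [MAIN] PC=3: INC 1 -> ACC=7
Event 8 (INT 0): INT 0 arrives: push (MAIN, PC=4), enter IRQ0 at PC=0 (depth now 1)
Event 9 (INT 0): INT 0 arrives: push (IRQ0, PC=0), enter IRQ0 at PC=0 (depth now 2)
Event 10 (EXEC): [IRQ0] PC=0: INC 2 -> ACC=9
Event 11 (EXEC): [IRQ0] PC=1: IRET -> resume IRQ0 at PC=0 (depth now 1)
Event 12 (EXEC): [IRQ0] PC=0: INC 2 -> ACC=11
Event 13 (EXEC): [IRQ0] PC=1: IRET -> resume MAIN at PC=4 (depth now 0)
Event 14 (EXEC): [MAIN] PC=4: INC 4 -> ACC=15
Event 15 (EXEC): [MAIN] PC=5: HALT

Answer: 15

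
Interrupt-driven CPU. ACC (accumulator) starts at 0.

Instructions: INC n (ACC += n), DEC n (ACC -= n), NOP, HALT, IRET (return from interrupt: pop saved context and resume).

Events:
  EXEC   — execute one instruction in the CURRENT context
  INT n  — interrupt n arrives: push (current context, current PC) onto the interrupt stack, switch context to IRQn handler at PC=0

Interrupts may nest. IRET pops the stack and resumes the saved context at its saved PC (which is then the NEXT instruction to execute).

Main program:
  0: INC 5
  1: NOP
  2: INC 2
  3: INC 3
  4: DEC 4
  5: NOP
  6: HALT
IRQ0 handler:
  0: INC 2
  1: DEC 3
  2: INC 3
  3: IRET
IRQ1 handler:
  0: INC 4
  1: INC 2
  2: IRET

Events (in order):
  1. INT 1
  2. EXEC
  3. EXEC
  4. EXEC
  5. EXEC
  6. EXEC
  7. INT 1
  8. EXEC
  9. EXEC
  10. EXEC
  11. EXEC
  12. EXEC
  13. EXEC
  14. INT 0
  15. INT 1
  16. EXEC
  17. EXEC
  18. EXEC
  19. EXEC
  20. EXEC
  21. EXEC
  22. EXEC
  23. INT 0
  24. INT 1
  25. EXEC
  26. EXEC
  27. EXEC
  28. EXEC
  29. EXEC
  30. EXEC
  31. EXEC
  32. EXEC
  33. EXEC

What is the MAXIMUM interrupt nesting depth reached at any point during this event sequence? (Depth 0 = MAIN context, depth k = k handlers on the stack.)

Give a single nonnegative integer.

Event 1 (INT 1): INT 1 arrives: push (MAIN, PC=0), enter IRQ1 at PC=0 (depth now 1) [depth=1]
Event 2 (EXEC): [IRQ1] PC=0: INC 4 -> ACC=4 [depth=1]
Event 3 (EXEC): [IRQ1] PC=1: INC 2 -> ACC=6 [depth=1]
Event 4 (EXEC): [IRQ1] PC=2: IRET -> resume MAIN at PC=0 (depth now 0) [depth=0]
Event 5 (EXEC): [MAIN] PC=0: INC 5 -> ACC=11 [depth=0]
Event 6 (EXEC): [MAIN] PC=1: NOP [depth=0]
Event 7 (INT 1): INT 1 arrives: push (MAIN, PC=2), enter IRQ1 at PC=0 (depth now 1) [depth=1]
Event 8 (EXEC): [IRQ1] PC=0: INC 4 -> ACC=15 [depth=1]
Event 9 (EXEC): [IRQ1] PC=1: INC 2 -> ACC=17 [depth=1]
Event 10 (EXEC): [IRQ1] PC=2: IRET -> resume MAIN at PC=2 (depth now 0) [depth=0]
Event 11 (EXEC): [MAIN] PC=2: INC 2 -> ACC=19 [depth=0]
Event 12 (EXEC): [MAIN] PC=3: INC 3 -> ACC=22 [depth=0]
Event 13 (EXEC): [MAIN] PC=4: DEC 4 -> ACC=18 [depth=0]
Event 14 (INT 0): INT 0 arrives: push (MAIN, PC=5), enter IRQ0 at PC=0 (depth now 1) [depth=1]
Event 15 (INT 1): INT 1 arrives: push (IRQ0, PC=0), enter IRQ1 at PC=0 (depth now 2) [depth=2]
Event 16 (EXEC): [IRQ1] PC=0: INC 4 -> ACC=22 [depth=2]
Event 17 (EXEC): [IRQ1] PC=1: INC 2 -> ACC=24 [depth=2]
Event 18 (EXEC): [IRQ1] PC=2: IRET -> resume IRQ0 at PC=0 (depth now 1) [depth=1]
Event 19 (EXEC): [IRQ0] PC=0: INC 2 -> ACC=26 [depth=1]
Event 20 (EXEC): [IRQ0] PC=1: DEC 3 -> ACC=23 [depth=1]
Event 21 (EXEC): [IRQ0] PC=2: INC 3 -> ACC=26 [depth=1]
Event 22 (EXEC): [IRQ0] PC=3: IRET -> resume MAIN at PC=5 (depth now 0) [depth=0]
Event 23 (INT 0): INT 0 arrives: push (MAIN, PC=5), enter IRQ0 at PC=0 (depth now 1) [depth=1]
Event 24 (INT 1): INT 1 arrives: push (IRQ0, PC=0), enter IRQ1 at PC=0 (depth now 2) [depth=2]
Event 25 (EXEC): [IRQ1] PC=0: INC 4 -> ACC=30 [depth=2]
Event 26 (EXEC): [IRQ1] PC=1: INC 2 -> ACC=32 [depth=2]
Event 27 (EXEC): [IRQ1] PC=2: IRET -> resume IRQ0 at PC=0 (depth now 1) [depth=1]
Event 28 (EXEC): [IRQ0] PC=0: INC 2 -> ACC=34 [depth=1]
Event 29 (EXEC): [IRQ0] PC=1: DEC 3 -> ACC=31 [depth=1]
Event 30 (EXEC): [IRQ0] PC=2: INC 3 -> ACC=34 [depth=1]
Event 31 (EXEC): [IRQ0] PC=3: IRET -> resume MAIN at PC=5 (depth now 0) [depth=0]
Event 32 (EXEC): [MAIN] PC=5: NOP [depth=0]
Event 33 (EXEC): [MAIN] PC=6: HALT [depth=0]
Max depth observed: 2

Answer: 2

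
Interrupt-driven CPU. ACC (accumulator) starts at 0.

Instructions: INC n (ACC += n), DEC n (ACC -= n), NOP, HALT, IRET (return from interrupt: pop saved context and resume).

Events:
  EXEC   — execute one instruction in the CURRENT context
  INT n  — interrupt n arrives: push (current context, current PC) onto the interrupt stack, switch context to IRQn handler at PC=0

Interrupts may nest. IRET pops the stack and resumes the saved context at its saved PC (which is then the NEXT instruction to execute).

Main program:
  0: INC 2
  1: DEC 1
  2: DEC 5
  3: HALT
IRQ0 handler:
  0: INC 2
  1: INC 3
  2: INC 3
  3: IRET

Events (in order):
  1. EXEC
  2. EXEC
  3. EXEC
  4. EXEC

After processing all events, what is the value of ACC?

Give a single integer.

Event 1 (EXEC): [MAIN] PC=0: INC 2 -> ACC=2
Event 2 (EXEC): [MAIN] PC=1: DEC 1 -> ACC=1
Event 3 (EXEC): [MAIN] PC=2: DEC 5 -> ACC=-4
Event 4 (EXEC): [MAIN] PC=3: HALT

Answer: -4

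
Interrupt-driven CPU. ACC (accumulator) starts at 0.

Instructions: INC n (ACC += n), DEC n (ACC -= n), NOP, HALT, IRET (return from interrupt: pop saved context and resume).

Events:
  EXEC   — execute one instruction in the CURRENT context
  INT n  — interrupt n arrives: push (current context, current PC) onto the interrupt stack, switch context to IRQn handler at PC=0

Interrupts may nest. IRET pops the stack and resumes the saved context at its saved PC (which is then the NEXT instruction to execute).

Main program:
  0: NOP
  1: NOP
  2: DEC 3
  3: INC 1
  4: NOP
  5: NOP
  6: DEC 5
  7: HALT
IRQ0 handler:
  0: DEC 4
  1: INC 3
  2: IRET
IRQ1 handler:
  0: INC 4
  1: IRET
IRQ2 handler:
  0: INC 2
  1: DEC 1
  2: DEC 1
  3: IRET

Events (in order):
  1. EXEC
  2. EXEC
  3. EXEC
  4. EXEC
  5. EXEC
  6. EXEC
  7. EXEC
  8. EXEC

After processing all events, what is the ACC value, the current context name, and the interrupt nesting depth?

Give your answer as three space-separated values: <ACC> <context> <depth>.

Event 1 (EXEC): [MAIN] PC=0: NOP
Event 2 (EXEC): [MAIN] PC=1: NOP
Event 3 (EXEC): [MAIN] PC=2: DEC 3 -> ACC=-3
Event 4 (EXEC): [MAIN] PC=3: INC 1 -> ACC=-2
Event 5 (EXEC): [MAIN] PC=4: NOP
Event 6 (EXEC): [MAIN] PC=5: NOP
Event 7 (EXEC): [MAIN] PC=6: DEC 5 -> ACC=-7
Event 8 (EXEC): [MAIN] PC=7: HALT

Answer: -7 MAIN 0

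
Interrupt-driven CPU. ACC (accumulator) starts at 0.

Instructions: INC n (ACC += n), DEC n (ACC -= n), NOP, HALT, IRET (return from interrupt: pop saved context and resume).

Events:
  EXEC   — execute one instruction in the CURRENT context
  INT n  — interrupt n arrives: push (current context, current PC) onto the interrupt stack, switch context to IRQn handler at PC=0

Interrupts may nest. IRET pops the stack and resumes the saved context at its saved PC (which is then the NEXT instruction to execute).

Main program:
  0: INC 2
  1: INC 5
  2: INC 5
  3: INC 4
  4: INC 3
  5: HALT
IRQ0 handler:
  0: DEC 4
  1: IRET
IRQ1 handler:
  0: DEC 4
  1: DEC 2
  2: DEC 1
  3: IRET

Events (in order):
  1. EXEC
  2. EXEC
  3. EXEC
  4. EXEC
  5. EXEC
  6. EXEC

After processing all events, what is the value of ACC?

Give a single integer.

Answer: 19

Derivation:
Event 1 (EXEC): [MAIN] PC=0: INC 2 -> ACC=2
Event 2 (EXEC): [MAIN] PC=1: INC 5 -> ACC=7
Event 3 (EXEC): [MAIN] PC=2: INC 5 -> ACC=12
Event 4 (EXEC): [MAIN] PC=3: INC 4 -> ACC=16
Event 5 (EXEC): [MAIN] PC=4: INC 3 -> ACC=19
Event 6 (EXEC): [MAIN] PC=5: HALT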